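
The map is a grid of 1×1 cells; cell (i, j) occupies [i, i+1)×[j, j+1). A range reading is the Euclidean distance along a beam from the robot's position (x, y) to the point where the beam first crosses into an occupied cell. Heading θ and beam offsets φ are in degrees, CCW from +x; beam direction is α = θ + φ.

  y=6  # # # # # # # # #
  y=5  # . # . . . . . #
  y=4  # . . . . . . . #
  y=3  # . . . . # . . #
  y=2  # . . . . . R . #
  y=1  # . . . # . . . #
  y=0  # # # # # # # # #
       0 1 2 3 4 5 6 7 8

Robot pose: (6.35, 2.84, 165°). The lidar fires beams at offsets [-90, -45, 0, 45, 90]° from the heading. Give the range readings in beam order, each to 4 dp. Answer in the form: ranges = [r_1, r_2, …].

ranges = [3.2715, 0.7000, 0.6182, 1.6800, 1.9049]

beam 1: φ=-90°, α=75°
  cosα=0.2588 sinα=0.9659 | (6,2) | tMaxX 2.5114 tMaxY 0.1656 | tΔX 3.8637 tΔY 1.0353
    t=0.1656 [y] (6,3)
    t=1.2009 [y] (6,4)
    t=2.2362 [y] (6,5)
    t=2.5114 [x] (7,5)
    t=3.2715 [y] (7,6) — stop
  → r_1 = 3.2715
beam 2: φ=-45°, α=120°
  cosα=-0.5000 sinα=0.8660 | (6,2) | tMaxX 0.7000 tMaxY 0.1848 | tΔX 2.0000 tΔY 1.1547
    t=0.1848 [y] (6,3)
    t=0.7000 [x] (5,3) — stop
  → r_2 = 0.7000
beam 3: φ=0°, α=165°
  cosα=-0.9659 sinα=0.2588 | (6,2) | tMaxX 0.3623 tMaxY 0.6182 | tΔX 1.0353 tΔY 3.8637
    t=0.3623 [x] (5,2)
    t=0.6182 [y] (5,3) — stop
  → r_3 = 0.6182
beam 4: φ=45°, α=210°
  cosα=-0.8660 sinα=-0.5000 | (6,2) | tMaxX 0.4041 tMaxY 1.6800 | tΔX 1.1547 tΔY 2.0000
    t=0.4041 [x] (5,2)
    t=1.5588 [x] (4,2)
    t=1.6800 [y] (4,1) — stop
  → r_4 = 1.6800
beam 5: φ=90°, α=255°
  cosα=-0.2588 sinα=-0.9659 | (6,2) | tMaxX 1.3523 tMaxY 0.8696 | tΔX 3.8637 tΔY 1.0353
    t=0.8696 [y] (6,1)
    t=1.3523 [x] (5,1)
    t=1.9049 [y] (5,0) — stop
  → r_5 = 1.9049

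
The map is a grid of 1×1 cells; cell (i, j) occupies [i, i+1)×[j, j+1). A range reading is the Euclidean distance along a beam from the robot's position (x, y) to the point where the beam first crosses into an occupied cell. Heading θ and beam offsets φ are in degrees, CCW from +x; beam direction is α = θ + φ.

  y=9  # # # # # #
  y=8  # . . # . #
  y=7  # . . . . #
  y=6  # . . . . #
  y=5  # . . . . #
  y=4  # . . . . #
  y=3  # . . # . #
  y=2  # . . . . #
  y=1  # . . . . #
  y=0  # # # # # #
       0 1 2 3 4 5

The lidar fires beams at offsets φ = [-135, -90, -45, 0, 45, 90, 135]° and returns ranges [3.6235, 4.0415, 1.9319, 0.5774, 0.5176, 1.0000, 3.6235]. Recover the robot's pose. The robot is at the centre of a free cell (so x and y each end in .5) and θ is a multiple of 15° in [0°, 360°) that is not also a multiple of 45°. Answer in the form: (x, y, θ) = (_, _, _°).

Enumerate (i+0.5, j+0.5, θ) over the 30 free cells and 16 admissible headings. For each, cast all 7 beams and compare to the given ranges.
  (2.5, 2.5, 330°): beam 1 = 1.5529 ≠ 3.6235 ✗
  (2.5, 4.5, 105°): beam 1 = 1.0000 ≠ 3.6235 ✗
  (3.5, 5.5, 240°): beam 2 = 2.8868 ≠ 4.0415 ✗
  (4.5, 3.5, 165°): beam 1 = 0.5774 ≠ 3.6235 ✗
  …
  (1.5, 4.5, 150°): r_1=3.6235, r_2=4.0415, r_3=1.9319, r_4=0.5774, r_5=0.5176, r_6=1.0000, r_7=3.6235 — all match ✓
Only this pose fits every beam.

(x, y, θ) = (1.5, 4.5, 150°)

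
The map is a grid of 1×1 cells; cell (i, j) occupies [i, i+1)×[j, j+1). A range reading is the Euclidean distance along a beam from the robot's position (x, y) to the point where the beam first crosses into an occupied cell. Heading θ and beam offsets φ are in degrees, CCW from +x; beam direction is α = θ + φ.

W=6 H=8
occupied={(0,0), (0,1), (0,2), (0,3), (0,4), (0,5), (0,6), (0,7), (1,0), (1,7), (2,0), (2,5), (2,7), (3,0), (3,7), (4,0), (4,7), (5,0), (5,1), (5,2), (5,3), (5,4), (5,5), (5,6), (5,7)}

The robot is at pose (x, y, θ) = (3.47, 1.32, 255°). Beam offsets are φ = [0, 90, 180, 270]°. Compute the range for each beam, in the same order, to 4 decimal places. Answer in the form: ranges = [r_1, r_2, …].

ranges = [0.3313, 1.2364, 5.8804, 2.5571]

beam 1: φ=0°, α=255°
  direction (-0.2588, -0.9659); cell (3,1); t to first gridline: x 1.8159, y 0.3313 (then +3.8637 / +1.0353)
    (3,0) via y @ 0.3313  # hit
  → r_1 = 0.3313
beam 2: φ=90°, α=345°
  direction (0.9659, -0.2588); cell (3,1); t to first gridline: x 0.5487, y 1.2364 (then +1.0353 / +3.8637)
    (4,1) via x @ 0.5487
    (4,0) via y @ 1.2364  # hit
  → r_2 = 1.2364
beam 3: φ=180°, α=75°
  direction (0.2588, 0.9659); cell (3,1); t to first gridline: x 2.0478, y 0.7040 (then +3.8637 / +1.0353)
    (3,2) via y @ 0.7040
    (3,3) via y @ 1.7393
    (4,3) via x @ 2.0478
    (4,4) via y @ 2.7745
    (4,5) via y @ 3.8098
    (4,6) via y @ 4.8451
    (4,7) via y @ 5.8804  # hit
  → r_3 = 5.8804
beam 4: φ=270°, α=165°
  direction (-0.9659, 0.2588); cell (3,1); t to first gridline: x 0.4866, y 2.6273 (then +1.0353 / +3.8637)
    (2,1) via x @ 0.4866
    (1,1) via x @ 1.5219
    (0,1) via x @ 2.5571  # hit
  → r_4 = 2.5571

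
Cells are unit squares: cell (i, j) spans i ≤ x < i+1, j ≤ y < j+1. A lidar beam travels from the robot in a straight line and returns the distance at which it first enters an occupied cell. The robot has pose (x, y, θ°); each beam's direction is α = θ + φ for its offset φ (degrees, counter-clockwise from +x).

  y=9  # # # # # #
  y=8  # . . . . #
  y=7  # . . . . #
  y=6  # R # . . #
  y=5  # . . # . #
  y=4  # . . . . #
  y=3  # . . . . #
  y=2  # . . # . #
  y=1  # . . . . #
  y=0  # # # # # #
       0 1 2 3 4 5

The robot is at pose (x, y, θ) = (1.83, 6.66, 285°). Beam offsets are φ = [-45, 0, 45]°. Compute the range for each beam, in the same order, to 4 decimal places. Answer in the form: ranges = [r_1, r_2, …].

beam 1: φ=-45°, α=240°
  cosα=-0.5000 sinα=-0.8660 | (1,6) | tMaxX 1.6600 tMaxY 0.7621 | tΔX 2.0000 tΔY 1.1547
    t=0.7621 [y] (1,5)
    t=1.6600 [x] (0,5) — stop
  → r_1 = 1.6600
beam 2: φ=0°, α=285°
  cosα=0.2588 sinα=-0.9659 | (1,6) | tMaxX 0.6568 tMaxY 0.6833 | tΔX 3.8637 tΔY 1.0353
    t=0.6568 [x] (2,6) — stop
  → r_2 = 0.6568
beam 3: φ=45°, α=330°
  cosα=0.8660 sinα=-0.5000 | (1,6) | tMaxX 0.1963 tMaxY 1.3200 | tΔX 1.1547 tΔY 2.0000
    t=0.1963 [x] (2,6) — stop
  → r_3 = 0.1963

ranges = [1.6600, 0.6568, 0.1963]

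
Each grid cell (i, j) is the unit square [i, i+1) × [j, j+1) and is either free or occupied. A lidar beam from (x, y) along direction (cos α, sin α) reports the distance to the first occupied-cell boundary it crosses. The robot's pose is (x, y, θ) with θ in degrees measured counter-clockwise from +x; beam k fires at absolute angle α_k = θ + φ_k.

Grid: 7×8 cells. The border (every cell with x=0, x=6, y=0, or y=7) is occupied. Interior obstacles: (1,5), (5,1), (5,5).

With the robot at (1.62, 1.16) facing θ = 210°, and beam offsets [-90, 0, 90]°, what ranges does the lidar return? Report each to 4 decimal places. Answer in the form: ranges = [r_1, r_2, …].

ranges = [1.2400, 0.3200, 0.1848]

beam 1: φ=-90°, α=120°
  direction (-0.5000, 0.8660); cell (1,1); t to first gridline: x 1.2400, y 0.9699 (then +2.0000 / +1.1547)
    (1,2) via y @ 0.9699
    (0,2) via x @ 1.2400  # hit
  → r_1 = 1.2400
beam 2: φ=0°, α=210°
  direction (-0.8660, -0.5000); cell (1,1); t to first gridline: x 0.7159, y 0.3200 (then +1.1547 / +2.0000)
    (1,0) via y @ 0.3200  # hit
  → r_2 = 0.3200
beam 3: φ=90°, α=300°
  direction (0.5000, -0.8660); cell (1,1); t to first gridline: x 0.7600, y 0.1848 (then +2.0000 / +1.1547)
    (1,0) via y @ 0.1848  # hit
  → r_3 = 0.1848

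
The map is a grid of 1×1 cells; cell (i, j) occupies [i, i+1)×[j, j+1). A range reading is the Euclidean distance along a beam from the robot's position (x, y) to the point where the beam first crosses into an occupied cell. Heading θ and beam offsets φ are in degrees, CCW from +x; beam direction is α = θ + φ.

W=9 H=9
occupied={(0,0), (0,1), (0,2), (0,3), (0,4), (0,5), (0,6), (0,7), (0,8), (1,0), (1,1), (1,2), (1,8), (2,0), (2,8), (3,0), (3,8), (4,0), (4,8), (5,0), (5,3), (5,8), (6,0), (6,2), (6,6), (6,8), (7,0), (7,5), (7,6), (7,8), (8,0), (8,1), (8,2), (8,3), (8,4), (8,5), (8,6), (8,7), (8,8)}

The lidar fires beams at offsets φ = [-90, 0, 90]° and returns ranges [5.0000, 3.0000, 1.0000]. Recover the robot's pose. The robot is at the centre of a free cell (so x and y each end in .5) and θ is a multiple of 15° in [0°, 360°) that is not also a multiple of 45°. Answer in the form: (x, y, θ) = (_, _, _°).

(x, y, θ) = (2.5, 3.5, 120°)

Candidates: 42 free-cell centres × 16 headings = 672 poses. Raycast each; keep the one whose scan matches to 4 dp.
  (3.5, 1.5, 30°): beam 1 = 0.5774 ≠ 5.0000 ✗
  (3.5, 2.5, 60°): beam 1 = 3.0000 ≠ 5.0000 ✗
  (3.5, 6.5, 210°): beam 1 = 1.7321 ≠ 5.0000 ✗
  …
  (2.5, 3.5, 120°): r_1=5.0000, r_2=3.0000, r_3=1.0000 — all match ✓
Unique over the lattice → pose = (2.5, 3.5, 120°).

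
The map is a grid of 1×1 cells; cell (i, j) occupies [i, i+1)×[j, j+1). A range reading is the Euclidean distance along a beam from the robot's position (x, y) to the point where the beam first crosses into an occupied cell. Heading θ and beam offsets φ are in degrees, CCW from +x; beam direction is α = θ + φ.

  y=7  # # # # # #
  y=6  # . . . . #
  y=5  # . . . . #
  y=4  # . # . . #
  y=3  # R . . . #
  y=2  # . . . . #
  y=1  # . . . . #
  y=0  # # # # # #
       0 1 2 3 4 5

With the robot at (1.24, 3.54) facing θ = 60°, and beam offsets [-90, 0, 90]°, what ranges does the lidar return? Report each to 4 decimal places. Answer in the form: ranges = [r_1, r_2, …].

beam 1: φ=-90°, α=330°
  d=(0.8660,-0.5000)  start (1,3)  tX=0.8776 tY=1.0800  stride 1/|dx|=1.1547 1/|dy|=2.0000
    cross x-line → (2,3), t=0.8776
    cross y-line → (2,2), t=1.0800
    cross x-line → (3,2), t=2.0323
    cross y-line → (3,1), t=3.0800
    cross x-line → (4,1), t=3.1870
    cross x-line → (5,1), t=4.3417 (wall)
  → r_1 = 4.3417
beam 2: φ=0°, α=60°
  d=(0.5000,0.8660)  start (1,3)  tX=1.5200 tY=0.5312  stride 1/|dx|=2.0000 1/|dy|=1.1547
    cross y-line → (1,4), t=0.5312
    cross x-line → (2,4), t=1.5200 (wall)
  → r_2 = 1.5200
beam 3: φ=90°, α=150°
  d=(-0.8660,0.5000)  start (1,3)  tX=0.2771 tY=0.9200  stride 1/|dx|=1.1547 1/|dy|=2.0000
    cross x-line → (0,3), t=0.2771 (wall)
  → r_3 = 0.2771

ranges = [4.3417, 1.5200, 0.2771]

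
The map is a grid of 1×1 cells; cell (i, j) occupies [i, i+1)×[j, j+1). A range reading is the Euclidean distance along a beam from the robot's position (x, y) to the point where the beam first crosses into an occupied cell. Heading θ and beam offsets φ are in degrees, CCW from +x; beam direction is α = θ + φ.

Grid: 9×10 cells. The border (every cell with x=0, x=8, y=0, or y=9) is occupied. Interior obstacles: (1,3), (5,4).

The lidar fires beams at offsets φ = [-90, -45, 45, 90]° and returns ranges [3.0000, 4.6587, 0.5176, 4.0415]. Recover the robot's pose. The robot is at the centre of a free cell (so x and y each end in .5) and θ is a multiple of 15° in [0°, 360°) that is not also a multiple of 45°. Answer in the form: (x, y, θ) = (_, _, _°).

Enumerate (i+0.5, j+0.5, θ) over the 54 free cells and 16 admissible headings. For each, cast all 4 beams and compare to the given ranges.
  (2.5, 2.5, 240°): beam 1 = 1.0000 ≠ 3.0000 ✗
  (3.5, 5.5, 30°): beam 1 = 5.1962 ≠ 3.0000 ✗
  (4.5, 4.5, 330°): beam 1 = 4.0415 ≠ 3.0000 ✗
  (5.5, 3.5, 210°): beam 1 = 0.5774 ≠ 3.0000 ✗
  (6.5, 5.5, 240°): beam 1 = 6.3509 ≠ 3.0000 ✗
  …
  (6.5, 4.5, 150°): r_1=3.0000, r_2=4.6587, r_3=0.5176, r_4=4.0415 — all match ✓
No second candidate reproduces the full scan.

(x, y, θ) = (6.5, 4.5, 150°)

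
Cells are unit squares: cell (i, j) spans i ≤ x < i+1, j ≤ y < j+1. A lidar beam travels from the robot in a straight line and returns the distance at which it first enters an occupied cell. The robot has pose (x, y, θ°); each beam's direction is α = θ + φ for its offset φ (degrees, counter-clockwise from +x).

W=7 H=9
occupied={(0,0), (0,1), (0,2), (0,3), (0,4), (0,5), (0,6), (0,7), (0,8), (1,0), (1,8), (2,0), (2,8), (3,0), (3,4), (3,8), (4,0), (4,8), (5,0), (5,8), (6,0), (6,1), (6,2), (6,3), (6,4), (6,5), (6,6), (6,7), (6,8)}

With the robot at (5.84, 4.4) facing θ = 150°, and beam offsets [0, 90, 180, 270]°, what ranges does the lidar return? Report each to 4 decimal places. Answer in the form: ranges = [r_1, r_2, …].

beam 1: φ=0°, α=150°
  d=(-0.8660,0.5000)  start (5,4)  tX=0.9699 tY=1.2000  stride 1/|dx|=1.1547 1/|dy|=2.0000
    cross x-line → (4,4), t=0.9699
    cross y-line → (4,5), t=1.2000
    cross x-line → (3,5), t=2.1246
    cross y-line → (3,6), t=3.2000
    cross x-line → (2,6), t=3.2793
    cross x-line → (1,6), t=4.4341
    cross y-line → (1,7), t=5.2000
    cross x-line → (0,7), t=5.5888 (wall)
  → r_1 = 5.5888
beam 2: φ=90°, α=240°
  d=(-0.5000,-0.8660)  start (5,4)  tX=1.6800 tY=0.4619  stride 1/|dx|=2.0000 1/|dy|=1.1547
    cross y-line → (5,3), t=0.4619
    cross y-line → (5,2), t=1.6166
    cross x-line → (4,2), t=1.6800
    cross y-line → (4,1), t=2.7713
    cross x-line → (3,1), t=3.6800
    cross y-line → (3,0), t=3.9260 (wall)
  → r_2 = 3.9260
beam 3: φ=180°, α=330°
  d=(0.8660,-0.5000)  start (5,4)  tX=0.1848 tY=0.8000  stride 1/|dx|=1.1547 1/|dy|=2.0000
    cross x-line → (6,4), t=0.1848 (wall)
  → r_3 = 0.1848
beam 4: φ=270°, α=60°
  d=(0.5000,0.8660)  start (5,4)  tX=0.3200 tY=0.6928  stride 1/|dx|=2.0000 1/|dy|=1.1547
    cross x-line → (6,4), t=0.3200 (wall)
  → r_4 = 0.3200

ranges = [5.5888, 3.9260, 0.1848, 0.3200]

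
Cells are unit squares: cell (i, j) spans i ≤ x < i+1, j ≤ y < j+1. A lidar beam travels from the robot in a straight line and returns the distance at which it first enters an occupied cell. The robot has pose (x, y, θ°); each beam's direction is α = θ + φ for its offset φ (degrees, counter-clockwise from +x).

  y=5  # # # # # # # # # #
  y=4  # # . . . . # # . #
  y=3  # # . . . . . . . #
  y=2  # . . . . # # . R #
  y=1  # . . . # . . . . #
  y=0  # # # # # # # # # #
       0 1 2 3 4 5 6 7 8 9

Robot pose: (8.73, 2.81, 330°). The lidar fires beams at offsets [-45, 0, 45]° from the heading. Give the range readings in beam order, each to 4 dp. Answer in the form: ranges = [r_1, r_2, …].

beam 1: φ=-45°, α=285°
  cosα=0.2588 sinα=-0.9659 | (8,2) | tMaxX 1.0432 tMaxY 0.8386 | tΔX 3.8637 tΔY 1.0353
    t=0.8386 [y] (8,1)
    t=1.0432 [x] (9,1) — stop
  → r_1 = 1.0432
beam 2: φ=0°, α=330°
  cosα=0.8660 sinα=-0.5000 | (8,2) | tMaxX 0.3118 tMaxY 1.6200 | tΔX 1.1547 tΔY 2.0000
    t=0.3118 [x] (9,2) — stop
  → r_2 = 0.3118
beam 3: φ=45°, α=15°
  cosα=0.9659 sinα=0.2588 | (8,2) | tMaxX 0.2795 tMaxY 0.7341 | tΔX 1.0353 tΔY 3.8637
    t=0.2795 [x] (9,2) — stop
  → r_3 = 0.2795

ranges = [1.0432, 0.3118, 0.2795]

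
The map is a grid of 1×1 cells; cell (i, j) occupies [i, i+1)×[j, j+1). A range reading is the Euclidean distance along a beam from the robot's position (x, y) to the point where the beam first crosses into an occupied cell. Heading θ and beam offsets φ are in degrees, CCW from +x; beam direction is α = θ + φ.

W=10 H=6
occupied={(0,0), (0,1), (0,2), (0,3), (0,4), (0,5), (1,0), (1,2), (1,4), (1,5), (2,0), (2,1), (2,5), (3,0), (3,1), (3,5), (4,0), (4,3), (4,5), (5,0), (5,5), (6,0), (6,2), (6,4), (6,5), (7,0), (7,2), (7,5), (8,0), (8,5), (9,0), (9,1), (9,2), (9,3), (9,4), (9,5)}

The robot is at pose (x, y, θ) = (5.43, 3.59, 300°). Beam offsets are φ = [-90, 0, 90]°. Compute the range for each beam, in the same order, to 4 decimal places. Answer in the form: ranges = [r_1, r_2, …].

ranges = [0.4965, 1.1400, 0.8200]

beam 1: φ=-90°, α=210°
  dir = (cos 210°, sin 210°) = (-0.8660, -0.5000); from cell (5,3)
  next x-line at t=0.4965, next y-line at t=1.1800; Δt_x=1.1547, Δt_y=2.0000
    x: enter (4,3) at t=0.4965 ← occupied
  → r_1 = 0.4965
beam 2: φ=0°, α=300°
  dir = (cos 300°, sin 300°) = (0.5000, -0.8660); from cell (5,3)
  next x-line at t=1.1400, next y-line at t=0.6813; Δt_x=2.0000, Δt_y=1.1547
    y: enter (5,2) at t=0.6813
    x: enter (6,2) at t=1.1400 ← occupied
  → r_2 = 1.1400
beam 3: φ=90°, α=30°
  dir = (cos 30°, sin 30°) = (0.8660, 0.5000); from cell (5,3)
  next x-line at t=0.6582, next y-line at t=0.8200; Δt_x=1.1547, Δt_y=2.0000
    x: enter (6,3) at t=0.6582
    y: enter (6,4) at t=0.8200 ← occupied
  → r_3 = 0.8200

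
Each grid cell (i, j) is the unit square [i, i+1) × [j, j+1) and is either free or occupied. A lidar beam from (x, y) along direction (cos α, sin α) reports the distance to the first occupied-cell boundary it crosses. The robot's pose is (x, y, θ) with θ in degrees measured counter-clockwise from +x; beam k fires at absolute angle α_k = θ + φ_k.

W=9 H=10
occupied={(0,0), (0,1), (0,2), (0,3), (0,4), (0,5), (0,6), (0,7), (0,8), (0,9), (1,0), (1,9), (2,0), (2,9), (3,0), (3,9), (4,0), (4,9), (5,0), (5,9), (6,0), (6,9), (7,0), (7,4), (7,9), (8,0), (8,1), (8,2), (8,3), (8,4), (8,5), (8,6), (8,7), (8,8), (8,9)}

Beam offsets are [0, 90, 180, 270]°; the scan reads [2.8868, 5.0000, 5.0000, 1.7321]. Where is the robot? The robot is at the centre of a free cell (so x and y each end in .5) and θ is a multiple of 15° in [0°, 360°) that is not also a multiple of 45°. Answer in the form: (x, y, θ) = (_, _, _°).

Enumerate (i+0.5, j+0.5, θ) over the 55 free cells and 16 admissible headings. For each, cast all 4 beams and compare to the given ranges.
  (5.5, 6.5, 210°): beam 1 = 5.1962 ≠ 2.8868 ✗
  (7.5, 5.5, 210°): beam 1 = 7.5056 ≠ 2.8868 ✗
  (4.5, 4.5, 165°): beam 1 = 3.6235 ≠ 2.8868 ✗
  …
  (3.5, 7.5, 150°): r_1=2.8868, r_2=5.0000, r_3=5.0000, r_4=1.7321 — all match ✓
No second candidate reproduces the full scan.

(x, y, θ) = (3.5, 7.5, 150°)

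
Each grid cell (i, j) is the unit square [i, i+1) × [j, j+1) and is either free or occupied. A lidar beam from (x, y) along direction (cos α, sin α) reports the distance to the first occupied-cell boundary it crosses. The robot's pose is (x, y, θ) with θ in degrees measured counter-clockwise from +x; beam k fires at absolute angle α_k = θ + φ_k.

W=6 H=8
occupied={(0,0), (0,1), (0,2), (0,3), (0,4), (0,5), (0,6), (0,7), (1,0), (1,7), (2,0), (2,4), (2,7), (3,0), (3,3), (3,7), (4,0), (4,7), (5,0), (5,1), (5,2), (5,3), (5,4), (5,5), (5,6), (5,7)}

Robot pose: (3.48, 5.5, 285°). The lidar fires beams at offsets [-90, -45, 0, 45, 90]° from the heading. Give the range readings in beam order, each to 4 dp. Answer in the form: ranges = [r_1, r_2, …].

beam 1: φ=-90°, α=195°
  dir = (cos 195°, sin 195°) = (-0.9659, -0.2588); from cell (3,5)
  next x-line at t=0.4969, next y-line at t=1.9319; Δt_x=1.0353, Δt_y=3.8637
    x: enter (2,5) at t=0.4969
    x: enter (1,5) at t=1.5322
    y: enter (1,4) at t=1.9319
    x: enter (0,4) at t=2.5675 ← occupied
  → r_1 = 2.5675
beam 2: φ=-45°, α=240°
  dir = (cos 240°, sin 240°) = (-0.5000, -0.8660); from cell (3,5)
  next x-line at t=0.9600, next y-line at t=0.5774; Δt_x=2.0000, Δt_y=1.1547
    y: enter (3,4) at t=0.5774
    x: enter (2,4) at t=0.9600 ← occupied
  → r_2 = 0.9600
beam 3: φ=0°, α=285°
  dir = (cos 285°, sin 285°) = (0.2588, -0.9659); from cell (3,5)
  next x-line at t=2.0091, next y-line at t=0.5176; Δt_x=3.8637, Δt_y=1.0353
    y: enter (3,4) at t=0.5176
    y: enter (3,3) at t=1.5529 ← occupied
  → r_3 = 1.5529
beam 4: φ=45°, α=330°
  dir = (cos 330°, sin 330°) = (0.8660, -0.5000); from cell (3,5)
  next x-line at t=0.6004, next y-line at t=1.0000; Δt_x=1.1547, Δt_y=2.0000
    x: enter (4,5) at t=0.6004
    y: enter (4,4) at t=1.0000
    x: enter (5,4) at t=1.7551 ← occupied
  → r_4 = 1.7551
beam 5: φ=90°, α=15°
  dir = (cos 15°, sin 15°) = (0.9659, 0.2588); from cell (3,5)
  next x-line at t=0.5383, next y-line at t=1.9319; Δt_x=1.0353, Δt_y=3.8637
    x: enter (4,5) at t=0.5383
    x: enter (5,5) at t=1.5736 ← occupied
  → r_5 = 1.5736

ranges = [2.5675, 0.9600, 1.5529, 1.7551, 1.5736]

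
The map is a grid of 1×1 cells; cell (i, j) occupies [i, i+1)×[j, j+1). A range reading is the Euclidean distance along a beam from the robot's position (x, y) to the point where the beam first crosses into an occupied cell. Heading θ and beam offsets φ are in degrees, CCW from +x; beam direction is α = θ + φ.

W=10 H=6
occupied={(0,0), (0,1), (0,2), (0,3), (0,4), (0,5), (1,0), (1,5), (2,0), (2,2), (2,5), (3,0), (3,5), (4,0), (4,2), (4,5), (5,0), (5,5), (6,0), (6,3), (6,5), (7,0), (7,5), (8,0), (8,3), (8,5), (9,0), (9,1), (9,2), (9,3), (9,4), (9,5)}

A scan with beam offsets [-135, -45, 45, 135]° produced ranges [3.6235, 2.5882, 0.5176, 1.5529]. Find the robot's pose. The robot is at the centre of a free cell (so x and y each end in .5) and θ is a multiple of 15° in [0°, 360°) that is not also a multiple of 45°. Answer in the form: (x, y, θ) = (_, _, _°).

(x, y, θ) = (5.5, 2.5, 120°)

Enumerate (i+0.5, j+0.5, θ) over the 28 free cells and 16 admissible headings. For each, cast all 4 beams and compare to the given ranges.
  (6.5, 2.5, 60°): beam 1 = 1.5529 ≠ 3.6235 ✗
  (6.5, 4.5, 30°): beam 1 = 0.5176 ≠ 3.6235 ✗
  (8.5, 4.5, 75°): beam 1 = 0.5774 ≠ 3.6235 ✗
  (7.5, 4.5, 150°): beam 1 = 1.5529 ≠ 3.6235 ✗
  …
  (5.5, 2.5, 120°): r_1=3.6235, r_2=2.5882, r_3=0.5176, r_4=1.5529 — all match ✓
No second candidate reproduces the full scan.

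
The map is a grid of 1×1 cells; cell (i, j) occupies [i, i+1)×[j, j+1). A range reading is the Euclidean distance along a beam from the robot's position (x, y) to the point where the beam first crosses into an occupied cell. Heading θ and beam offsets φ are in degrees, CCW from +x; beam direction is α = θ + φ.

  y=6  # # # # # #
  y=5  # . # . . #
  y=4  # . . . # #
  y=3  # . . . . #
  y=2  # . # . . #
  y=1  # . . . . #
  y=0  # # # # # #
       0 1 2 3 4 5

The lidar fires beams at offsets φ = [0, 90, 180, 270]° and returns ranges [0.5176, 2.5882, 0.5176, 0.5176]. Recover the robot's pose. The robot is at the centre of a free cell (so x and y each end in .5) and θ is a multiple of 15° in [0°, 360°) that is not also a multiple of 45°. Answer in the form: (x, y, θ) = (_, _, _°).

Enumerate (i+0.5, j+0.5, θ) over the 17 free cells and 16 admissible headings. For each, cast all 4 beams and compare to the given ranges.
  (3.5, 5.5, 255°): beam 1 = 2.5882 ≠ 0.5176 ✗
  (4.5, 5.5, 285°): beam 2 = 0.5176 ≠ 2.5882 ✗
  (2.5, 4.5, 105°): beam 2 = 1.5529 ≠ 2.5882 ✗
  (1.5, 5.5, 255°): beam 1 = 1.9319 ≠ 0.5176 ✗
  …
  (1.5, 5.5, 195°): r_1=0.5176, r_2=2.5882, r_3=0.5176, r_4=0.5176 — all match ✓
No second candidate reproduces the full scan.

(x, y, θ) = (1.5, 5.5, 195°)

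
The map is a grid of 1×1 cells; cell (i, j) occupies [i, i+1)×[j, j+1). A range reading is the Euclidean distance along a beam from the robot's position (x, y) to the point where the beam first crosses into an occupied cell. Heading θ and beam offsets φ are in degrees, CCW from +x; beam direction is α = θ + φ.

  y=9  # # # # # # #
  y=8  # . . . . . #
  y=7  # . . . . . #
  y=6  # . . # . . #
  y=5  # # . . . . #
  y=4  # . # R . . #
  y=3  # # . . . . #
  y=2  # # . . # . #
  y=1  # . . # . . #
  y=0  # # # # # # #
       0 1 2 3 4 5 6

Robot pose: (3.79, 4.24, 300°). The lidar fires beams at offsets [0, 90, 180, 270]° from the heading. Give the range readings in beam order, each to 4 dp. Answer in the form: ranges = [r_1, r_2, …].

ranges = [1.4318, 2.5519, 5.4964, 2.0669]

beam 1: φ=0°, α=300°
  dir = (cos 300°, sin 300°) = (0.5000, -0.8660); from cell (3,4)
  next x-line at t=0.4200, next y-line at t=0.2771; Δt_x=2.0000, Δt_y=1.1547
    y: enter (3,3) at t=0.2771
    x: enter (4,3) at t=0.4200
    y: enter (4,2) at t=1.4318 ← occupied
  → r_1 = 1.4318
beam 2: φ=90°, α=30°
  dir = (cos 30°, sin 30°) = (0.8660, 0.5000); from cell (3,4)
  next x-line at t=0.2425, next y-line at t=1.5200; Δt_x=1.1547, Δt_y=2.0000
    x: enter (4,4) at t=0.2425
    x: enter (5,4) at t=1.3972
    y: enter (5,5) at t=1.5200
    x: enter (6,5) at t=2.5519 ← occupied
  → r_2 = 2.5519
beam 3: φ=180°, α=120°
  dir = (cos 120°, sin 120°) = (-0.5000, 0.8660); from cell (3,4)
  next x-line at t=1.5800, next y-line at t=0.8776; Δt_x=2.0000, Δt_y=1.1547
    y: enter (3,5) at t=0.8776
    x: enter (2,5) at t=1.5800
    y: enter (2,6) at t=2.0323
    y: enter (2,7) at t=3.1870
    x: enter (1,7) at t=3.5800
    y: enter (1,8) at t=4.3417
    y: enter (1,9) at t=5.4964 ← occupied
  → r_3 = 5.4964
beam 4: φ=270°, α=210°
  dir = (cos 210°, sin 210°) = (-0.8660, -0.5000); from cell (3,4)
  next x-line at t=0.9122, next y-line at t=0.4800; Δt_x=1.1547, Δt_y=2.0000
    y: enter (3,3) at t=0.4800
    x: enter (2,3) at t=0.9122
    x: enter (1,3) at t=2.0669 ← occupied
  → r_4 = 2.0669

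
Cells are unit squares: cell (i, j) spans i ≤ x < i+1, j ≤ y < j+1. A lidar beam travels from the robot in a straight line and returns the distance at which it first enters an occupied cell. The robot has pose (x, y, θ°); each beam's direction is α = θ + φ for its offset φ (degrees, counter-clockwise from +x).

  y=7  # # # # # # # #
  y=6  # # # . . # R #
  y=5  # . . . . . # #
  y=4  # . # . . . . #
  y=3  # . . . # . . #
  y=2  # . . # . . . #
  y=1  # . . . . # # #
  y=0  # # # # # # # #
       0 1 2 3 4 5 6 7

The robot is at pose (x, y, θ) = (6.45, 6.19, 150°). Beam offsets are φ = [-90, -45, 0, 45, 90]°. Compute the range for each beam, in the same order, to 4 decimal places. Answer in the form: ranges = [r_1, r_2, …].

beam 1: φ=-90°, α=60°
  direction (0.5000, 0.8660); cell (6,6); t to first gridline: x 1.1000, y 0.9353 (then +2.0000 / +1.1547)
    (6,7) via y @ 0.9353  # hit
  → r_1 = 0.9353
beam 2: φ=-45°, α=105°
  direction (-0.2588, 0.9659); cell (6,6); t to first gridline: x 1.7387, y 0.8386 (then +3.8637 / +1.0353)
    (6,7) via y @ 0.8386  # hit
  → r_2 = 0.8386
beam 3: φ=0°, α=150°
  direction (-0.8660, 0.5000); cell (6,6); t to first gridline: x 0.5196, y 1.6200 (then +1.1547 / +2.0000)
    (5,6) via x @ 0.5196  # hit
  → r_3 = 0.5196
beam 4: φ=45°, α=195°
  direction (-0.9659, -0.2588); cell (6,6); t to first gridline: x 0.4659, y 0.7341 (then +1.0353 / +3.8637)
    (5,6) via x @ 0.4659  # hit
  → r_4 = 0.4659
beam 5: φ=90°, α=240°
  direction (-0.5000, -0.8660); cell (6,6); t to first gridline: x 0.9000, y 0.2194 (then +2.0000 / +1.1547)
    (6,5) via y @ 0.2194  # hit
  → r_5 = 0.2194

ranges = [0.9353, 0.8386, 0.5196, 0.4659, 0.2194]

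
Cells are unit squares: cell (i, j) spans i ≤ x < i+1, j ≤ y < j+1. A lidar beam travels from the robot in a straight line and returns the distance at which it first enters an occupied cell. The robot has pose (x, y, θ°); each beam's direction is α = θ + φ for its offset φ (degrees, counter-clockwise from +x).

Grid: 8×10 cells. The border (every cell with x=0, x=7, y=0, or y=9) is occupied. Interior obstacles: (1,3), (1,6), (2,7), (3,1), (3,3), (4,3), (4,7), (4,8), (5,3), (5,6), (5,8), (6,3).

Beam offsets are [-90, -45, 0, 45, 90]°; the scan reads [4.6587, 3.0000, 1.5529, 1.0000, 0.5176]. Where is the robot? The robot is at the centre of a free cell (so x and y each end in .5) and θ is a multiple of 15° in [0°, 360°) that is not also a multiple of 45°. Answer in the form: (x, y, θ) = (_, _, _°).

Enumerate (i+0.5, j+0.5, θ) over the 36 free cells and 16 admissible headings. For each, cast all 5 beams and compare to the given ranges.
  (3.5, 5.5, 105°): beam 1 = 1.9319 ≠ 4.6587 ✗
  (6.5, 8.5, 285°): beam 1 = 0.5176 ≠ 4.6587 ✗
  (4.5, 6.5, 165°): beam 1 = 0.5176 ≠ 4.6587 ✗
  (2.5, 8.5, 210°): beam 1 = 0.5774 ≠ 4.6587 ✗
  …
  (6.5, 5.5, 255°): r_1=4.6587, r_2=3.0000, r_3=1.5529, r_4=1.0000, r_5=0.5176 — all match ✓
Unique over the lattice → pose = (6.5, 5.5, 255°).

(x, y, θ) = (6.5, 5.5, 255°)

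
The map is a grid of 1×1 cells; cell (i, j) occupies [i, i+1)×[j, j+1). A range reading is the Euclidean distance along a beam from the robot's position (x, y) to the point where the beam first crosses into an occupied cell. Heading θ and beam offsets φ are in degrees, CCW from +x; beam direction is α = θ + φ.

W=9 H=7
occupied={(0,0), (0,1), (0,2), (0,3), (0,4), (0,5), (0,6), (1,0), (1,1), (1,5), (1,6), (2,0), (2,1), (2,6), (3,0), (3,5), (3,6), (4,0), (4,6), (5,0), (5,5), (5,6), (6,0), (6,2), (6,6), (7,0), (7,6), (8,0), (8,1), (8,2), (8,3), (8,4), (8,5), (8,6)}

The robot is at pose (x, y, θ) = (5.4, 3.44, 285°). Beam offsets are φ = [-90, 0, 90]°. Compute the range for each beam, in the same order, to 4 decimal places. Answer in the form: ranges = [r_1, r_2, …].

beam 1: φ=-90°, α=195°
  dir = (cos 195°, sin 195°) = (-0.9659, -0.2588); from cell (5,3)
  next x-line at t=0.4141, next y-line at t=1.7000; Δt_x=1.0353, Δt_y=3.8637
    x: enter (4,3) at t=0.4141
    x: enter (3,3) at t=1.4494
    y: enter (3,2) at t=1.7000
    x: enter (2,2) at t=2.4847
    x: enter (1,2) at t=3.5199
    x: enter (0,2) at t=4.5552 ← occupied
  → r_1 = 4.5552
beam 2: φ=0°, α=285°
  dir = (cos 285°, sin 285°) = (0.2588, -0.9659); from cell (5,3)
  next x-line at t=2.3182, next y-line at t=0.4555; Δt_x=3.8637, Δt_y=1.0353
    y: enter (5,2) at t=0.4555
    y: enter (5,1) at t=1.4908
    x: enter (6,1) at t=2.3182
    y: enter (6,0) at t=2.5261 ← occupied
  → r_2 = 2.5261
beam 3: φ=90°, α=15°
  dir = (cos 15°, sin 15°) = (0.9659, 0.2588); from cell (5,3)
  next x-line at t=0.6212, next y-line at t=2.1637; Δt_x=1.0353, Δt_y=3.8637
    x: enter (6,3) at t=0.6212
    x: enter (7,3) at t=1.6564
    y: enter (7,4) at t=2.1637
    x: enter (8,4) at t=2.6917 ← occupied
  → r_3 = 2.6917

ranges = [4.5552, 2.5261, 2.6917]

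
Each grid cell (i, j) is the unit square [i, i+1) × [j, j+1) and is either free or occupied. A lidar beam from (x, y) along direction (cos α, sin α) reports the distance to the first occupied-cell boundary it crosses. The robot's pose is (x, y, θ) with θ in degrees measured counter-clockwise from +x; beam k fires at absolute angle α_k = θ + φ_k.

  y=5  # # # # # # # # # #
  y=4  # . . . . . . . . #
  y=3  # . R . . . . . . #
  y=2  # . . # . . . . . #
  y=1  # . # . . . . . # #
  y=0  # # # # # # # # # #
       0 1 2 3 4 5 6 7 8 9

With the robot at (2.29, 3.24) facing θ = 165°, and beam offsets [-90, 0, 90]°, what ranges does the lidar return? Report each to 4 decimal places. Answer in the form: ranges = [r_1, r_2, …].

beam 1: φ=-90°, α=75°
  direction (0.2588, 0.9659); cell (2,3); t to first gridline: x 2.7432, y 0.7868 (then +3.8637 / +1.0353)
    (2,4) via y @ 0.7868
    (2,5) via y @ 1.8221  # hit
  → r_1 = 1.8221
beam 2: φ=0°, α=165°
  direction (-0.9659, 0.2588); cell (2,3); t to first gridline: x 0.3002, y 2.9364 (then +1.0353 / +3.8637)
    (1,3) via x @ 0.3002
    (0,3) via x @ 1.3355  # hit
  → r_2 = 1.3355
beam 3: φ=90°, α=255°
  direction (-0.2588, -0.9659); cell (2,3); t to first gridline: x 1.1205, y 0.2485 (then +3.8637 / +1.0353)
    (2,2) via y @ 0.2485
    (1,2) via x @ 1.1205
    (1,1) via y @ 1.2837
    (1,0) via y @ 2.3190  # hit
  → r_3 = 2.3190

ranges = [1.8221, 1.3355, 2.3190]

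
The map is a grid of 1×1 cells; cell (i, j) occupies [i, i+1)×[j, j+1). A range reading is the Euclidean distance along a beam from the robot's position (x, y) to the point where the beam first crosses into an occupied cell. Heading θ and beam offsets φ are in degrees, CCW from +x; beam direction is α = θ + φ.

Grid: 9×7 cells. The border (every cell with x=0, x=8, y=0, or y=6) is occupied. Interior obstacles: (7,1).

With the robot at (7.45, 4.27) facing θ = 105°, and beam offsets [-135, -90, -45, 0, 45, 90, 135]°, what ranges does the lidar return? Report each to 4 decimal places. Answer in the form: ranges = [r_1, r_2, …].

beam 1: φ=-135°, α=330°
  cosα=0.8660 sinα=-0.5000 | (7,4) | tMaxX 0.6351 tMaxY 0.5400 | tΔX 1.1547 tΔY 2.0000
    t=0.5400 [y] (7,3)
    t=0.6351 [x] (8,3) — stop
  → r_1 = 0.6351
beam 2: φ=-90°, α=15°
  cosα=0.9659 sinα=0.2588 | (7,4) | tMaxX 0.5694 tMaxY 2.8205 | tΔX 1.0353 tΔY 3.8637
    t=0.5694 [x] (8,4) — stop
  → r_2 = 0.5694
beam 3: φ=-45°, α=60°
  cosα=0.5000 sinα=0.8660 | (7,4) | tMaxX 1.1000 tMaxY 0.8429 | tΔX 2.0000 tΔY 1.1547
    t=0.8429 [y] (7,5)
    t=1.1000 [x] (8,5) — stop
  → r_3 = 1.1000
beam 4: φ=0°, α=105°
  cosα=-0.2588 sinα=0.9659 | (7,4) | tMaxX 1.7387 tMaxY 0.7558 | tΔX 3.8637 tΔY 1.0353
    t=0.7558 [y] (7,5)
    t=1.7387 [x] (6,5)
    t=1.7910 [y] (6,6) — stop
  → r_4 = 1.7910
beam 5: φ=45°, α=150°
  cosα=-0.8660 sinα=0.5000 | (7,4) | tMaxX 0.5196 tMaxY 1.4600 | tΔX 1.1547 tΔY 2.0000
    t=0.5196 [x] (6,4)
    t=1.4600 [y] (6,5)
    t=1.6743 [x] (5,5)
    t=2.8290 [x] (4,5)
    t=3.4600 [y] (4,6) — stop
  → r_5 = 3.4600
beam 6: φ=90°, α=195°
  cosα=-0.9659 sinα=-0.2588 | (7,4) | tMaxX 0.4659 tMaxY 1.0432 | tΔX 1.0353 tΔY 3.8637
    t=0.4659 [x] (6,4)
    t=1.0432 [y] (6,3)
    t=1.5012 [x] (5,3)
    t=2.5364 [x] (4,3)
    t=3.5717 [x] (3,3)
    t=4.6070 [x] (2,3)
    t=4.9069 [y] (2,2)
    t=5.6423 [x] (1,2)
    t=6.6775 [x] (0,2) — stop
  → r_6 = 6.6775
beam 7: φ=135°, α=240°
  cosα=-0.5000 sinα=-0.8660 | (7,4) | tMaxX 0.9000 tMaxY 0.3118 | tΔX 2.0000 tΔY 1.1547
    t=0.3118 [y] (7,3)
    t=0.9000 [x] (6,3)
    t=1.4665 [y] (6,2)
    t=2.6212 [y] (6,1)
    t=2.9000 [x] (5,1)
    t=3.7759 [y] (5,0) — stop
  → r_7 = 3.7759

ranges = [0.6351, 0.5694, 1.1000, 1.7910, 3.4600, 6.6775, 3.7759]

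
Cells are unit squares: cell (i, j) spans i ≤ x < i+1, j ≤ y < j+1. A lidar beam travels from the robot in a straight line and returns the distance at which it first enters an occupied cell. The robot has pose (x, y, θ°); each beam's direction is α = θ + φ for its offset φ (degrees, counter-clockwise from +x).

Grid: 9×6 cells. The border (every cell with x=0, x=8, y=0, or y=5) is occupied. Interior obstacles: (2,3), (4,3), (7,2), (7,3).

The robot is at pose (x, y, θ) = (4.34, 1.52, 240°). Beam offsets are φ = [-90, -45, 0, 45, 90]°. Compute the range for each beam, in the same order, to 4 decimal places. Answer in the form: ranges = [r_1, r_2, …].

beam 1: φ=-90°, α=150°
  d=(-0.8660,0.5000)  start (4,1)  tX=0.3926 tY=0.9600  stride 1/|dx|=1.1547 1/|dy|=2.0000
    cross x-line → (3,1), t=0.3926
    cross y-line → (3,2), t=0.9600
    cross x-line → (2,2), t=1.5473
    cross x-line → (1,2), t=2.7020
    cross y-line → (1,3), t=2.9600
    cross x-line → (0,3), t=3.8567 (wall)
  → r_1 = 3.8567
beam 2: φ=-45°, α=195°
  d=(-0.9659,-0.2588)  start (4,1)  tX=0.3520 tY=2.0091  stride 1/|dx|=1.0353 1/|dy|=3.8637
    cross x-line → (3,1), t=0.3520
    cross x-line → (2,1), t=1.3873
    cross y-line → (2,0), t=2.0091 (wall)
  → r_2 = 2.0091
beam 3: φ=0°, α=240°
  d=(-0.5000,-0.8660)  start (4,1)  tX=0.6800 tY=0.6004  stride 1/|dx|=2.0000 1/|dy|=1.1547
    cross y-line → (4,0), t=0.6004 (wall)
  → r_3 = 0.6004
beam 4: φ=45°, α=285°
  d=(0.2588,-0.9659)  start (4,1)  tX=2.5500 tY=0.5383  stride 1/|dx|=3.8637 1/|dy|=1.0353
    cross y-line → (4,0), t=0.5383 (wall)
  → r_4 = 0.5383
beam 5: φ=90°, α=330°
  d=(0.8660,-0.5000)  start (4,1)  tX=0.7621 tY=1.0400  stride 1/|dx|=1.1547 1/|dy|=2.0000
    cross x-line → (5,1), t=0.7621
    cross y-line → (5,0), t=1.0400 (wall)
  → r_5 = 1.0400

ranges = [3.8567, 2.0091, 0.6004, 0.5383, 1.0400]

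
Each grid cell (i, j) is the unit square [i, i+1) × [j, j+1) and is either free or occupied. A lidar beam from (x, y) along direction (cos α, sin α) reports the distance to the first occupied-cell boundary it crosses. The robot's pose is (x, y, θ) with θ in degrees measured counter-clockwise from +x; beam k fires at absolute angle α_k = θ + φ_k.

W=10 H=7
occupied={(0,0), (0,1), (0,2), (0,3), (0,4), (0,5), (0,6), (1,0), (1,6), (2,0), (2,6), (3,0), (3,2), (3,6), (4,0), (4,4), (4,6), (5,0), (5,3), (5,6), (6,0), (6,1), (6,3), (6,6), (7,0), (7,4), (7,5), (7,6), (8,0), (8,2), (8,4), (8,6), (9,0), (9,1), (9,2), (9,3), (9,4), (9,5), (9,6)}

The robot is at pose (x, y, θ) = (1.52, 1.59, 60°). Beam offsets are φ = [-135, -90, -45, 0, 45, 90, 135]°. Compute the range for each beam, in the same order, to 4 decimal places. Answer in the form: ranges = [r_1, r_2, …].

beam 1: φ=-135°, α=285°
  cosα=0.2588 sinα=-0.9659 | (1,1) | tMaxX 1.8546 tMaxY 0.6108 | tΔX 3.8637 tΔY 1.0353
    t=0.6108 [y] (1,0) — stop
  → r_1 = 0.6108
beam 2: φ=-90°, α=330°
  cosα=0.8660 sinα=-0.5000 | (1,1) | tMaxX 0.5543 tMaxY 1.1800 | tΔX 1.1547 tΔY 2.0000
    t=0.5543 [x] (2,1)
    t=1.1800 [y] (2,0) — stop
  → r_2 = 1.1800
beam 3: φ=-45°, α=15°
  cosα=0.9659 sinα=0.2588 | (1,1) | tMaxX 0.4969 tMaxY 1.5841 | tΔX 1.0353 tΔY 3.8637
    t=0.4969 [x] (2,1)
    t=1.5322 [x] (3,1)
    t=1.5841 [y] (3,2) — stop
  → r_3 = 1.5841
beam 4: φ=0°, α=60°
  cosα=0.5000 sinα=0.8660 | (1,1) | tMaxX 0.9600 tMaxY 0.4734 | tΔX 2.0000 tΔY 1.1547
    t=0.4734 [y] (1,2)
    t=0.9600 [x] (2,2)
    t=1.6281 [y] (2,3)
    t=2.7828 [y] (2,4)
    t=2.9600 [x] (3,4)
    t=3.9375 [y] (3,5)
    t=4.9600 [x] (4,5)
    t=5.0922 [y] (4,6) — stop
  → r_4 = 5.0922
beam 5: φ=45°, α=105°
  cosα=-0.2588 sinα=0.9659 | (1,1) | tMaxX 2.0091 tMaxY 0.4245 | tΔX 3.8637 tΔY 1.0353
    t=0.4245 [y] (1,2)
    t=1.4597 [y] (1,3)
    t=2.0091 [x] (0,3) — stop
  → r_5 = 2.0091
beam 6: φ=90°, α=150°
  cosα=-0.8660 sinα=0.5000 | (1,1) | tMaxX 0.6004 tMaxY 0.8200 | tΔX 1.1547 tΔY 2.0000
    t=0.6004 [x] (0,1) — stop
  → r_6 = 0.6004
beam 7: φ=135°, α=195°
  cosα=-0.9659 sinα=-0.2588 | (1,1) | tMaxX 0.5383 tMaxY 2.2796 | tΔX 1.0353 tΔY 3.8637
    t=0.5383 [x] (0,1) — stop
  → r_7 = 0.5383

ranges = [0.6108, 1.1800, 1.5841, 5.0922, 2.0091, 0.6004, 0.5383]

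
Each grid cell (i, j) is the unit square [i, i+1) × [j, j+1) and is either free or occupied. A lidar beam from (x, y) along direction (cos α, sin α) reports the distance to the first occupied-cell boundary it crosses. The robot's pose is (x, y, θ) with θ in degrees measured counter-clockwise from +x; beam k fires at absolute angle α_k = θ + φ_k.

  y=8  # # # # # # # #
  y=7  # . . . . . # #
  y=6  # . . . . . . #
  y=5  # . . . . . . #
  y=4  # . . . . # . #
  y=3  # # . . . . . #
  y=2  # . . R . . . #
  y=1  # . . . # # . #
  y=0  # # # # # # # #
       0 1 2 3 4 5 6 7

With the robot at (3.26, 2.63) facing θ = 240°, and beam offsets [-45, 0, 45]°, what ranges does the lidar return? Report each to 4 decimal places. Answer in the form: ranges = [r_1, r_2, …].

beam 1: φ=-45°, α=195°
  direction (-0.9659, -0.2588); cell (3,2); t to first gridline: x 0.2692, y 2.4341 (then +1.0353 / +3.8637)
    (2,2) via x @ 0.2692
    (1,2) via x @ 1.3044
    (0,2) via x @ 2.3397  # hit
  → r_1 = 2.3397
beam 2: φ=0°, α=240°
  direction (-0.5000, -0.8660); cell (3,2); t to first gridline: x 0.5200, y 0.7275 (then +2.0000 / +1.1547)
    (2,2) via x @ 0.5200
    (2,1) via y @ 0.7275
    (2,0) via y @ 1.8822  # hit
  → r_2 = 1.8822
beam 3: φ=45°, α=285°
  direction (0.2588, -0.9659); cell (3,2); t to first gridline: x 2.8591, y 0.6522 (then +3.8637 / +1.0353)
    (3,1) via y @ 0.6522
    (3,0) via y @ 1.6875  # hit
  → r_3 = 1.6875

ranges = [2.3397, 1.8822, 1.6875]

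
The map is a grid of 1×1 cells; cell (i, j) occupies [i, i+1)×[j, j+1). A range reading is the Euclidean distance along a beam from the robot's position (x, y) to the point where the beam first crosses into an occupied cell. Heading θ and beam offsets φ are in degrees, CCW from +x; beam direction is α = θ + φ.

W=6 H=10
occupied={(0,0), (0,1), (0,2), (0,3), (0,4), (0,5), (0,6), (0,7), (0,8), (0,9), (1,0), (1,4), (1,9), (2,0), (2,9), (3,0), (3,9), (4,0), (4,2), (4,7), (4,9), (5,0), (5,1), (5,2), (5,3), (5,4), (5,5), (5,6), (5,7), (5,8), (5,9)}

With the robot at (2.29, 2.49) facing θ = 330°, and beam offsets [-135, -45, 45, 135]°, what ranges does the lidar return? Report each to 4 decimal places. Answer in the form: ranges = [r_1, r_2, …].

ranges = [1.3355, 1.5426, 1.7703, 1.5633]

beam 1: φ=-135°, α=195°
  d=(-0.9659,-0.2588)  start (2,2)  tX=0.3002 tY=1.8932  stride 1/|dx|=1.0353 1/|dy|=3.8637
    cross x-line → (1,2), t=0.3002
    cross x-line → (0,2), t=1.3355 (wall)
  → r_1 = 1.3355
beam 2: φ=-45°, α=285°
  d=(0.2588,-0.9659)  start (2,2)  tX=2.7432 tY=0.5073  stride 1/|dx|=3.8637 1/|dy|=1.0353
    cross y-line → (2,1), t=0.5073
    cross y-line → (2,0), t=1.5426 (wall)
  → r_2 = 1.5426
beam 3: φ=45°, α=15°
  d=(0.9659,0.2588)  start (2,2)  tX=0.7350 tY=1.9705  stride 1/|dx|=1.0353 1/|dy|=3.8637
    cross x-line → (3,2), t=0.7350
    cross x-line → (4,2), t=1.7703 (wall)
  → r_3 = 1.7703
beam 4: φ=135°, α=105°
  d=(-0.2588,0.9659)  start (2,2)  tX=1.1205 tY=0.5280  stride 1/|dx|=3.8637 1/|dy|=1.0353
    cross y-line → (2,3), t=0.5280
    cross x-line → (1,3), t=1.1205
    cross y-line → (1,4), t=1.5633 (wall)
  → r_4 = 1.5633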